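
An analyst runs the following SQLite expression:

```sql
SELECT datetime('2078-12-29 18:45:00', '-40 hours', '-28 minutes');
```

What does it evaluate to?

-40 hours from 2078-12-29 18:45:00 is 2078-12-28 02:45:00 (crosses midnight).
-28 minutes from 2078-12-28 02:45:00 is 2078-12-28 02:17:00.

2078-12-28 02:17:00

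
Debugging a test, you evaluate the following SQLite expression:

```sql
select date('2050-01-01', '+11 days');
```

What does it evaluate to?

Advancing 11 more days within January lands on 2050-01-12.

2050-01-12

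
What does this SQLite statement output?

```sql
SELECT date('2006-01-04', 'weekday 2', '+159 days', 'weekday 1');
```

2006-06-19

`weekday 2` advances to the next Tuesday; 2006-01-04 is a Wednesday, so it moves forward to 2006-01-10.
Applying '+159 days' to 2006-01-10: counting 159 days forward gives 2006-06-18.
`weekday 1` advances to the next Monday; 2006-06-18 is a Sunday, so it moves forward to 2006-06-19.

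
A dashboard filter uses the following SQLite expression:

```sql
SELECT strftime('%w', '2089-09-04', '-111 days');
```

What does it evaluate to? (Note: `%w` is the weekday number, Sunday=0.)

1

First apply '-111 days': 2089-09-04 → 2089-05-16.
2089-05-16 is a Monday; with Sunday=0 that is 1.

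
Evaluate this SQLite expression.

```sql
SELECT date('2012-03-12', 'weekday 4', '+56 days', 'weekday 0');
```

2012-05-13

`weekday 4` advances to the next Thursday; 2012-03-12 is a Monday, so it moves forward to 2012-03-15.
Applying '+56 days' to 2012-03-15: counting 56 days forward gives 2012-05-10.
`weekday 0` advances to the next Sunday; 2012-05-10 is a Thursday, so it moves forward to 2012-05-13.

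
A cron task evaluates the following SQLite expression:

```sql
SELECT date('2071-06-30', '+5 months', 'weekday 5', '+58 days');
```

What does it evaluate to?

Adding +5 months to 2071-06-30 gives 2071-11-30.
`weekday 5` advances to the next Friday; 2071-11-30 is a Monday, so it moves forward to 2071-12-04.
Applying '+58 days' to 2071-12-04: counting 58 days forward gives 2072-01-31.

2072-01-31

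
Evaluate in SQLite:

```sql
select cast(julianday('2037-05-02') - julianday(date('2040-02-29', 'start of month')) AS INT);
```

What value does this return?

-1005

`start of month` rewinds 2040-02-29 to 2040-02-01.
29 days remain in May 2037 after the 2nd (31 − 2).
Full months from June 2037 through January 2040 contribute their day counts.
Then 1 day into February 2040.
Total: 29 + 30 + 31 + 31 + 30 + 31 + 30 + 31 + 31 + 28 + 31 + 30 + 31 + 30 + 31 + 31 + 30 + 31 + 30 + 31 + 31 + 28 + 31 + 30 + 31 + 30 + 31 + 31 + 30 + 31 + 30 + 31 + 31 + 1 = 1005.
The subtraction is earlier − later, so the result is −1005 → -1005.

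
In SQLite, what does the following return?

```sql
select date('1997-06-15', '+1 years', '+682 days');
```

2000-04-27

Adding +1 year to 1997-06-15 gives 1998-06-15.
Applying '+682 days' to 1998-06-15: counting 682 days forward gives 2000-04-27.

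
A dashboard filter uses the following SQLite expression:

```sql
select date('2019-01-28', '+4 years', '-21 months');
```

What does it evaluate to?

Adding +4 years to 2019-01-28 gives 2023-01-28.
Adding -21 months to 2023-01-28 gives 2021-04-28.

2021-04-28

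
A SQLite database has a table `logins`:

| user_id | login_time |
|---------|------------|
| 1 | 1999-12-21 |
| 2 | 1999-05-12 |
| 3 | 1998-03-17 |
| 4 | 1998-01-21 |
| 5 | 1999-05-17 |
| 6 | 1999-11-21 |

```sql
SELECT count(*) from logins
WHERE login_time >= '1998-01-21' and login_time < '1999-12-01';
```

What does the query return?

5

Rows in [1998-01-21, 1999-12-01): 1999-05-12, 1998-03-17, 1998-01-21, 1999-05-17, 1999-11-21 → 5 rows.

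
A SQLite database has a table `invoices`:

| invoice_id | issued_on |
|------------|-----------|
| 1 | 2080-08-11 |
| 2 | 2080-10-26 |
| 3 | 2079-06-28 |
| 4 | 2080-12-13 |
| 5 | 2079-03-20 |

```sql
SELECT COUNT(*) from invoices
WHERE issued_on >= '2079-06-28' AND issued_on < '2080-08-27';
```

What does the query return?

Rows in [2079-06-28, 2080-08-27): 2080-08-11, 2079-06-28 → 2 rows.

2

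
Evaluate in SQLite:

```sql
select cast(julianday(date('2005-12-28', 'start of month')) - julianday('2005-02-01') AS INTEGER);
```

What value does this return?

`start of month` rewinds 2005-12-28 to 2005-12-01.
27 days remain in February 2005 after the 1st (28 − 1).
Full months from March 2005 through November 2005 contribute their day counts.
Then 1 day into December 2005.
Total: 27 + 31 + 30 + 31 + 30 + 31 + 31 + 30 + 31 + 30 + 1 = 303.

303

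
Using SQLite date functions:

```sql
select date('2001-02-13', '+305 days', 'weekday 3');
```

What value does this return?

2001-12-19

Applying '+305 days' to 2001-02-13: counting 305 days forward gives 2001-12-15.
`weekday 3` advances to the next Wednesday; 2001-12-15 is a Saturday, so it moves forward to 2001-12-19.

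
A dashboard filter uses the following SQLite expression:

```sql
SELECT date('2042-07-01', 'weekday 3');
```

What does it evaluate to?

2042-07-02

`weekday 3` advances to the next Wednesday; 2042-07-01 is a Tuesday, so it moves forward to 2042-07-02.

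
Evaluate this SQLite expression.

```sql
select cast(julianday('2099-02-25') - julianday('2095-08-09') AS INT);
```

22 days remain in August 2095 after the 9th (31 − 9).
Full months from September 2095 through January 2099 contribute their day counts.
Then 25 days into February 2099.
Total: 22 + 30 + 31 + 30 + 31 + 31 + 29 + 31 + 30 + 31 + 30 + 31 + 31 + 30 + 31 + 30 + 31 + 31 + 28 + 31 + 30 + 31 + 30 + 31 + 31 + 30 + 31 + 30 + 31 + 31 + 28 + 31 + 30 + 31 + 30 + 31 + 31 + 30 + 31 + 30 + 31 + 31 + 25 = 1296.

1296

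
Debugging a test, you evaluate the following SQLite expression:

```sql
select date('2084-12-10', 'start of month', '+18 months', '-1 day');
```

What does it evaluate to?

2086-05-31

`start of month` rewinds 2084-12-10 to 2084-12-01.
Adding +18 months to 2084-12-01 gives 2086-06-01.
Going back 1 day from 2086-06-01 reaches 2086-05-31 (last day of May, 31 days).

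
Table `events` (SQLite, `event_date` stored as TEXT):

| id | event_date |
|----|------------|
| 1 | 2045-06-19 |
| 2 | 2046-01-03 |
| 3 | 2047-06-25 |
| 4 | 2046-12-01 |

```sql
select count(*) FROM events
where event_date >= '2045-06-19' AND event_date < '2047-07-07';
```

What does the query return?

4

Rows in [2045-06-19, 2047-07-07): 2045-06-19, 2046-01-03, 2047-06-25, 2046-12-01 → 4 rows.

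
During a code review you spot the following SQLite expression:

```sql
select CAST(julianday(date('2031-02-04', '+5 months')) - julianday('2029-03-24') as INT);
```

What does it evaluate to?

832

Adding +5 months to 2031-02-04 gives 2031-07-04.
7 days remain in March 2029 after the 24th (31 − 24).
Full months from April 2029 through June 2031 contribute their day counts.
Then 4 days into July 2031.
Total: 7 + 30 + 31 + 30 + 31 + 31 + 30 + 31 + 30 + 31 + 31 + 28 + 31 + 30 + 31 + 30 + 31 + 31 + 30 + 31 + 30 + 31 + 31 + 28 + 31 + 30 + 31 + 30 + 4 = 832.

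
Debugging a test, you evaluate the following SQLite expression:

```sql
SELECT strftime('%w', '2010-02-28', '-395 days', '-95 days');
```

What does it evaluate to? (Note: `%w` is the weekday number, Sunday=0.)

0

First apply '-395 days', '-95 days': 2010-02-28 → 2008-10-26.
2008-10-26 is a Sunday; with Sunday=0 that is 0.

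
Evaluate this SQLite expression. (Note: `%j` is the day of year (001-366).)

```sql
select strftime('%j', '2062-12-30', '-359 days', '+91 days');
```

First apply '-359 days', '+91 days': 2062-12-30 → 2062-04-06.
Day-of-year for 2062-04-06: days since 2062-01-01 inclusive = 96, zero-padded to 096.

096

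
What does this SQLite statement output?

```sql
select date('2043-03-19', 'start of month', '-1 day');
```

`start of month` rewinds 2043-03-19 to 2043-03-01.
Going back 1 day from 2043-03-01 reaches 2043-02-28 (last day of February, 28 days).

2043-02-28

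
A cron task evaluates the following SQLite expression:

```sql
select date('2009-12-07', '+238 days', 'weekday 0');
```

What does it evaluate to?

2010-08-08

Applying '+238 days' to 2009-12-07: counting 238 days forward gives 2010-08-02.
`weekday 0` advances to the next Sunday; 2010-08-02 is a Monday, so it moves forward to 2010-08-08.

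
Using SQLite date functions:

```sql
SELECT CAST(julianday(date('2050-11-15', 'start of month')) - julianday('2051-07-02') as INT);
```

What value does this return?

-243

`start of month` rewinds 2050-11-15 to 2050-11-01.
29 days remain in November 2050 after the 1st (30 − 1).
Full months from December 2050 through June 2051 contribute their day counts.
Then 2 days into July 2051.
Total: 29 + 31 + 31 + 28 + 31 + 30 + 31 + 30 + 2 = 243.
The subtraction is earlier − later, so the result is −243 → -243.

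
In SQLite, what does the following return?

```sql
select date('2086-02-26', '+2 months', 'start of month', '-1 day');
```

Adding +2 months to 2086-02-26 gives 2086-04-26.
`start of month` rewinds 2086-04-26 to 2086-04-01.
Going back 1 day from 2086-04-01 reaches 2086-03-31 (last day of March, 31 days).

2086-03-31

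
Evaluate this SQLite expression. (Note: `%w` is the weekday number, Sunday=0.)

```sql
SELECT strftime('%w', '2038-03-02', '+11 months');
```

3

First apply '+11 months': 2038-03-02 → 2039-02-02.
2039-02-02 is a Wednesday; with Sunday=0 that is 3.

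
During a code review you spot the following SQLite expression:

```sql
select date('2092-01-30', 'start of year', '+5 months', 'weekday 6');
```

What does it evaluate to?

2092-06-07

`start of year` rewinds 2092-01-30 to 2092-01-01.
Adding +5 months to 2092-01-01 gives 2092-06-01.
`weekday 6` advances to the next Saturday; 2092-06-01 is a Sunday, so it moves forward to 2092-06-07.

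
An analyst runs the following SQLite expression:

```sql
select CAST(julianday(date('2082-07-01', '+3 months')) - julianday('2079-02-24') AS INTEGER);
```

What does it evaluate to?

1315

Adding +3 months to 2082-07-01 gives 2082-10-01.
4 days remain in February 2079 after the 24th (28 − 24).
Full months from March 2079 through September 2082 contribute their day counts.
Then 1 day into October 2082.
Total: 4 + 31 + 30 + 31 + 30 + 31 + 31 + 30 + 31 + 30 + 31 + 31 + 29 + 31 + 30 + 31 + 30 + 31 + 31 + 30 + 31 + 30 + 31 + 31 + 28 + 31 + 30 + 31 + 30 + 31 + 31 + 30 + 31 + 30 + 31 + 31 + 28 + 31 + 30 + 31 + 30 + 31 + 31 + 30 + 1 = 1315.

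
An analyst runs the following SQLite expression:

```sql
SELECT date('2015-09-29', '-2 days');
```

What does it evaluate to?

2015-09-27

Going back 2 days within September lands on 2015-09-27.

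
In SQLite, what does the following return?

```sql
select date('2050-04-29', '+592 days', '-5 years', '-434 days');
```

Applying '+592 days' to 2050-04-29: counting 592 days forward gives 2051-12-12.
Adding -5 years to 2051-12-12 gives 2046-12-12.
Applying '-434 days' to 2046-12-12: counting 434 days back gives 2045-10-04.

2045-10-04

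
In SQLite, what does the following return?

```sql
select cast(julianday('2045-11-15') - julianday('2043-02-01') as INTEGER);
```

1018

27 days remain in February 2043 after the 1st (28 − 1).
Full months from March 2043 through October 2045 contribute their day counts.
Then 15 days into November 2045.
Total: 27 + 31 + 30 + 31 + 30 + 31 + 31 + 30 + 31 + 30 + 31 + 31 + 29 + 31 + 30 + 31 + 30 + 31 + 31 + 30 + 31 + 30 + 31 + 31 + 28 + 31 + 30 + 31 + 30 + 31 + 31 + 30 + 31 + 15 = 1018.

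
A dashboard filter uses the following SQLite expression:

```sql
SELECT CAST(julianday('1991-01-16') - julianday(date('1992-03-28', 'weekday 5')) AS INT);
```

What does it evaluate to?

-443

`weekday 5` advances to the next Friday; 1992-03-28 is a Saturday, so it moves forward to 1992-04-03.
15 days remain in January 1991 after the 16th (31 − 16).
Full months from February 1991 through March 1992 contribute their day counts.
Then 3 days into April 1992.
Total: 15 + 28 + 31 + 30 + 31 + 30 + 31 + 31 + 30 + 31 + 30 + 31 + 31 + 29 + 31 + 3 = 443.
The subtraction is earlier − later, so the result is −443 → -443.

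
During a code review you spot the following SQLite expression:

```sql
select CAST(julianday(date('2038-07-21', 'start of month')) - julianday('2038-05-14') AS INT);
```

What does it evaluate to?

`start of month` rewinds 2038-07-21 to 2038-07-01.
17 days remain in May 2038 after the 14th (31 − 14).
June 2038: 30 days.
Then 1 day into July 2038.
Total: 17 + 30 + 1 = 48.

48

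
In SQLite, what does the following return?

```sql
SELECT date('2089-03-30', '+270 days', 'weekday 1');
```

Applying '+270 days' to 2089-03-30: counting 270 days forward gives 2089-12-25.
`weekday 1` advances to the next Monday; 2089-12-25 is a Sunday, so it moves forward to 2089-12-26.

2089-12-26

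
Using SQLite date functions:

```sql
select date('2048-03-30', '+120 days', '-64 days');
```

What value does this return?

2048-05-25

Applying '+120 days' to 2048-03-30: counting 120 days forward gives 2048-07-28.
Applying '-64 days' to 2048-07-28: counting 64 days back gives 2048-05-25.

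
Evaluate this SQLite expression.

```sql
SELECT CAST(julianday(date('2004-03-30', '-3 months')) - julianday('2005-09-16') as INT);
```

-626

Adding -3 months to 2004-03-30 gives 2003-12-30.
1 day remains in December 2003 after the 30th (31 − 30).
Full months from January 2004 through August 2005 contribute their day counts.
Then 16 days into September 2005.
Total: 1 + 31 + 29 + 31 + 30 + 31 + 30 + 31 + 31 + 30 + 31 + 30 + 31 + 31 + 28 + 31 + 30 + 31 + 30 + 31 + 31 + 16 = 626.
The subtraction is earlier − later, so the result is −626 → -626.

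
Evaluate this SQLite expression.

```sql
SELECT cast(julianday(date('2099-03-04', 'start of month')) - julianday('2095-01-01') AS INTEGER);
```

`start of month` rewinds 2099-03-04 to 2099-03-01.
30 days remain in January 2095 after the 1st (31 − 1).
Full months from February 2095 through February 2099 contribute their day counts.
Then 1 day into March 2099.
Total: 30 + 28 + 31 + 30 + 31 + 30 + 31 + 31 + 30 + 31 + 30 + 31 + 31 + 29 + 31 + 30 + 31 + 30 + 31 + 31 + 30 + 31 + 30 + 31 + 31 + 28 + 31 + 30 + 31 + 30 + 31 + 31 + 30 + 31 + 30 + 31 + 31 + 28 + 31 + 30 + 31 + 30 + 31 + 31 + 30 + 31 + 30 + 31 + 31 + 28 + 1 = 1520.

1520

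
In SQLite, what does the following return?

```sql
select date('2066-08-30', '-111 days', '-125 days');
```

2066-01-06

Applying '-111 days' to 2066-08-30: counting 111 days back gives 2066-05-11.
Applying '-125 days' to 2066-05-11: counting 125 days back gives 2066-01-06.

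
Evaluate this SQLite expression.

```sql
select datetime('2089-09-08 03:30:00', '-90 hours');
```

2089-09-04 09:30:00

-90 hours from 2089-09-08 03:30:00 is 2089-09-04 09:30:00 (crosses midnight).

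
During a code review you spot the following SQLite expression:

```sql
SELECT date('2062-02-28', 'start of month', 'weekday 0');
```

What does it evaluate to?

2062-02-05

`start of month` rewinds 2062-02-28 to 2062-02-01.
`weekday 0` advances to the next Sunday; 2062-02-01 is a Wednesday, so it moves forward to 2062-02-05.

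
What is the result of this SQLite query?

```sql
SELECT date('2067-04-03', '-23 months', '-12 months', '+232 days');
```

Adding -23 months to 2067-04-03 gives 2065-05-03.
Adding -12 months to 2065-05-03 gives 2064-05-03.
Applying '+232 days' to 2064-05-03: counting 232 days forward gives 2064-12-21.

2064-12-21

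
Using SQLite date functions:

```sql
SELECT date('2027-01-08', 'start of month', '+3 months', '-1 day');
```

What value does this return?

2027-03-31

`start of month` rewinds 2027-01-08 to 2027-01-01.
Adding +3 months to 2027-01-01 gives 2027-04-01.
Going back 1 day from 2027-04-01 reaches 2027-03-31 (last day of March, 31 days).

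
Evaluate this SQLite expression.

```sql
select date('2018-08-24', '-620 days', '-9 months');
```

Applying '-620 days' to 2018-08-24: counting 620 days back gives 2016-12-12.
Adding -9 months to 2016-12-12 gives 2016-03-12.

2016-03-12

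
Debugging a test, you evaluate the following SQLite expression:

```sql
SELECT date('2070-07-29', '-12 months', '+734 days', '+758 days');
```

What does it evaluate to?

2073-08-29

Adding -12 months to 2070-07-29 gives 2069-07-29.
Applying '+734 days' to 2069-07-29: counting 734 days forward gives 2071-08-02.
Applying '+758 days' to 2071-08-02: counting 758 days forward gives 2073-08-29.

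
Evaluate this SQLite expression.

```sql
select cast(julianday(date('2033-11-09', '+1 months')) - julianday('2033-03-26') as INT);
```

258

Adding +1 month to 2033-11-09 gives 2033-12-09.
5 days remain in March 2033 after the 26th (31 − 26).
Full months from April 2033 through November 2033 contribute their day counts.
Then 9 days into December 2033.
Total: 5 + 30 + 31 + 30 + 31 + 31 + 30 + 31 + 30 + 9 = 258.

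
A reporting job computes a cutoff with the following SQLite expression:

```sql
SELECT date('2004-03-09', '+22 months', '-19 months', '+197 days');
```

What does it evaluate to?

2004-12-23

Adding +22 months to 2004-03-09 gives 2006-01-09.
Adding -19 months to 2006-01-09 gives 2004-06-09.
Applying '+197 days' to 2004-06-09: counting 197 days forward gives 2004-12-23.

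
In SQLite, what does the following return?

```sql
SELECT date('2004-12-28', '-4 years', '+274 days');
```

Adding -4 years to 2004-12-28 gives 2000-12-28.
Applying '+274 days' to 2000-12-28: counting 274 days forward gives 2001-09-28.

2001-09-28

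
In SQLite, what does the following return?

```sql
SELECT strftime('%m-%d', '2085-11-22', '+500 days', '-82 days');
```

First apply '+500 days', '-82 days': 2085-11-22 → 2087-01-14.
`%m-%d` extracts the month-day: 01-14.

01-14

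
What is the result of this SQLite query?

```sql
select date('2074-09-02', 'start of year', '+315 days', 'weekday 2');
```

`start of year` rewinds 2074-09-02 to 2074-01-01.
Applying '+315 days' to 2074-01-01: counting 315 days forward gives 2074-11-12.
`weekday 2` advances to the next Tuesday; 2074-11-12 is a Monday, so it moves forward to 2074-11-13.

2074-11-13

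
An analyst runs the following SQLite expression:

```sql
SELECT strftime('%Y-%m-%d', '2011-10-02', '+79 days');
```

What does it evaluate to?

First apply '+79 days': 2011-10-02 → 2011-12-20.
`%Y-%m-%d` extracts the ISO date: 2011-12-20.

2011-12-20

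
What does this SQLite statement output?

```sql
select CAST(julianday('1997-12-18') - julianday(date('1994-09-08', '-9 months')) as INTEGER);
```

1471

Adding -9 months to 1994-09-08 gives 1993-12-08.
23 days remain in December 1993 after the 8th (31 − 8).
Full months from January 1994 through November 1997 contribute their day counts.
Then 18 days into December 1997.
Total: 23 + 31 + 28 + 31 + 30 + 31 + 30 + 31 + 31 + 30 + 31 + 30 + 31 + 31 + 28 + 31 + 30 + 31 + 30 + 31 + 31 + 30 + 31 + 30 + 31 + 31 + 29 + 31 + 30 + 31 + 30 + 31 + 31 + 30 + 31 + 30 + 31 + 31 + 28 + 31 + 30 + 31 + 30 + 31 + 31 + 30 + 31 + 30 + 18 = 1471.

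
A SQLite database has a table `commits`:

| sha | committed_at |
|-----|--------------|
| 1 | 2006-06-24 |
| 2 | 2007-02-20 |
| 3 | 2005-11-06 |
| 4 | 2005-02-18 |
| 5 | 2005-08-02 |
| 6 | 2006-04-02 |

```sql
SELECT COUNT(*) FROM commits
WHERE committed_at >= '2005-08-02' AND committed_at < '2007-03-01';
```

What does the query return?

Rows in [2005-08-02, 2007-03-01): 2006-06-24, 2007-02-20, 2005-11-06, 2005-08-02, 2006-04-02 → 5 rows.

5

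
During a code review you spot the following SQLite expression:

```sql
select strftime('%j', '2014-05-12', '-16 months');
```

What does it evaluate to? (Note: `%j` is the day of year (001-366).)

First apply '-16 months': 2014-05-12 → 2013-01-12.
Day-of-year for 2013-01-12: days since 2013-01-01 inclusive = 12, zero-padded to 012.

012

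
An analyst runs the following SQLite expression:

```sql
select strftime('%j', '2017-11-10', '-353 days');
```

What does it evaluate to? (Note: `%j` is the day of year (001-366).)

First apply '-353 days': 2017-11-10 → 2016-11-22.
Day-of-year for 2016-11-22: days since 2016-01-01 inclusive = 327, zero-padded to 327.

327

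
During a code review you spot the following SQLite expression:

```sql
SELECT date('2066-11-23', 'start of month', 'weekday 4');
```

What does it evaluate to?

`start of month` rewinds 2066-11-23 to 2066-11-01.
`weekday 4` advances to the next Thursday; 2066-11-01 is a Monday, so it moves forward to 2066-11-04.

2066-11-04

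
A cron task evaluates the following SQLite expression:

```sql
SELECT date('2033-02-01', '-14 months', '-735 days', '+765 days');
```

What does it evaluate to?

Adding -14 months to 2033-02-01 gives 2031-12-01.
Applying '-735 days' to 2031-12-01: counting 735 days back gives 2029-11-26.
Applying '+765 days' to 2029-11-26: counting 765 days forward gives 2031-12-31.

2031-12-31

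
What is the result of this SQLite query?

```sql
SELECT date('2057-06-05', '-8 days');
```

Going back 5 days from 2057-06-05 reaches 2057-05-31 (last day of May, 31 days).
Going back 3 days within May lands on 2057-05-28.

2057-05-28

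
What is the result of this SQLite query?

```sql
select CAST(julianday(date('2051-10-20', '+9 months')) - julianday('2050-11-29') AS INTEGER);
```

599

Adding +9 months to 2051-10-20 gives 2052-07-20.
1 day remains in November 2050 after the 29th (30 − 29).
Full months from December 2050 through June 2052 contribute their day counts.
Then 20 days into July 2052.
Total: 1 + 31 + 31 + 28 + 31 + 30 + 31 + 30 + 31 + 31 + 30 + 31 + 30 + 31 + 31 + 29 + 31 + 30 + 31 + 30 + 20 = 599.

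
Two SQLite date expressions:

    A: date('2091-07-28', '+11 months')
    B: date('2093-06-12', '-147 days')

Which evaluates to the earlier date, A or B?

A = 2092-06-28.
B = 2093-01-16.
A is earlier.

A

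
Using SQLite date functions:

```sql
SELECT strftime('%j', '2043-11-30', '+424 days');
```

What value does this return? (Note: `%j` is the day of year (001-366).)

027

First apply '+424 days': 2043-11-30 → 2045-01-27.
Day-of-year for 2045-01-27: days since 2045-01-01 inclusive = 27, zero-padded to 027.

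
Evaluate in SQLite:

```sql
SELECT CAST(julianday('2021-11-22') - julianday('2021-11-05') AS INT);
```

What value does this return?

17

Both dates are in November 2021: 22 − 5 = 17.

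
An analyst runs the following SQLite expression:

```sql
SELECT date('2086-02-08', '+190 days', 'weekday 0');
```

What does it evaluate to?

2086-08-18

Applying '+190 days' to 2086-02-08: counting 190 days forward gives 2086-08-17.
`weekday 0` advances to the next Sunday; 2086-08-17 is a Saturday, so it moves forward to 2086-08-18.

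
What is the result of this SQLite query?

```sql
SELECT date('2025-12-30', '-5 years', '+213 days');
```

2021-07-31

Adding -5 years to 2025-12-30 gives 2020-12-30.
Applying '+213 days' to 2020-12-30: counting 213 days forward gives 2021-07-31.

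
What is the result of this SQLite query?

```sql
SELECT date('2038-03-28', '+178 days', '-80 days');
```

Applying '+178 days' to 2038-03-28: counting 178 days forward gives 2038-09-22.
Applying '-80 days' to 2038-09-22: counting 80 days back gives 2038-07-04.

2038-07-04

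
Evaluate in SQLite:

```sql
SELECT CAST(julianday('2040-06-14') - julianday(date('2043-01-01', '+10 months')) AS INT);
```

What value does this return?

-1235

Adding +10 months to 2043-01-01 gives 2043-11-01.
16 days remain in June 2040 after the 14th (30 − 14).
Full months from July 2040 through October 2043 contribute their day counts.
Then 1 day into November 2043.
Total: 16 + 31 + 31 + 30 + 31 + 30 + 31 + 31 + 28 + 31 + 30 + 31 + 30 + 31 + 31 + 30 + 31 + 30 + 31 + 31 + 28 + 31 + 30 + 31 + 30 + 31 + 31 + 30 + 31 + 30 + 31 + 31 + 28 + 31 + 30 + 31 + 30 + 31 + 31 + 30 + 31 + 1 = 1235.
The subtraction is earlier − later, so the result is −1235 → -1235.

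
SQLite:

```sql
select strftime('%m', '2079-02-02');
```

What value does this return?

`%m` extracts the 2-digit month (01-12): 02.

02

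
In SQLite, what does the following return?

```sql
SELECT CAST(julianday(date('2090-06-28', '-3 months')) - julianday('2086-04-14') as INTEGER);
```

1444

Adding -3 months to 2090-06-28 gives 2090-03-28.
16 days remain in April 2086 after the 14th (30 − 14).
Full months from May 2086 through February 2090 contribute their day counts.
Then 28 days into March 2090.
Total: 16 + 31 + 30 + 31 + 31 + 30 + 31 + 30 + 31 + 31 + 28 + 31 + 30 + 31 + 30 + 31 + 31 + 30 + 31 + 30 + 31 + 31 + 29 + 31 + 30 + 31 + 30 + 31 + 31 + 30 + 31 + 30 + 31 + 31 + 28 + 31 + 30 + 31 + 30 + 31 + 31 + 30 + 31 + 30 + 31 + 31 + 28 + 28 = 1444.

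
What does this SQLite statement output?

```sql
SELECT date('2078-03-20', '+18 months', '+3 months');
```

Adding +18 months to 2078-03-20 gives 2079-09-20.
Adding +3 months to 2079-09-20 gives 2079-12-20.

2079-12-20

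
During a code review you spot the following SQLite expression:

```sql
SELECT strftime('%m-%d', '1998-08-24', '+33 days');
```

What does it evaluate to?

First apply '+33 days': 1998-08-24 → 1998-09-26.
`%m-%d` extracts the month-day: 09-26.

09-26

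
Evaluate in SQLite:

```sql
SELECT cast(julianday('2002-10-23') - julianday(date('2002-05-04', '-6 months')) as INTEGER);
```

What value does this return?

Adding -6 months to 2002-05-04 gives 2001-11-04.
26 days remain in November 2001 after the 4th (30 − 4).
Full months from December 2001 through September 2002 contribute their day counts.
Then 23 days into October 2002.
Total: 26 + 31 + 31 + 28 + 31 + 30 + 31 + 30 + 31 + 31 + 30 + 23 = 353.

353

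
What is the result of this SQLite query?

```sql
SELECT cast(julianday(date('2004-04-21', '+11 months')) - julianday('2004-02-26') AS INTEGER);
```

Adding +11 months to 2004-04-21 gives 2005-03-21.
3 days remain in February 2004 after the 26th (29 − 26).
Full months from March 2004 through February 2005 contribute their day counts.
Then 21 days into March 2005.
Total: 3 + 31 + 30 + 31 + 30 + 31 + 31 + 30 + 31 + 30 + 31 + 31 + 28 + 21 = 389.

389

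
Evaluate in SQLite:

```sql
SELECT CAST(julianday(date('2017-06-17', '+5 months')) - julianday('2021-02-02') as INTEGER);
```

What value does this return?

Adding +5 months to 2017-06-17 gives 2017-11-17.
13 days remain in November 2017 after the 17th (30 − 17).
Full months from December 2017 through January 2021 contribute their day counts.
Then 2 days into February 2021.
Total: 13 + 31 + 31 + 28 + 31 + 30 + 31 + 30 + 31 + 31 + 30 + 31 + 30 + 31 + 31 + 28 + 31 + 30 + 31 + 30 + 31 + 31 + 30 + 31 + 30 + 31 + 31 + 29 + 31 + 30 + 31 + 30 + 31 + 31 + 30 + 31 + 30 + 31 + 31 + 2 = 1173.
The subtraction is earlier − later, so the result is −1173 → -1173.

-1173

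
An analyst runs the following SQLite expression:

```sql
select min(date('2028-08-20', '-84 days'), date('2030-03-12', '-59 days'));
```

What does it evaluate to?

date('2028-08-20', '-84 days') → 2028-05-28.
date('2030-03-12', '-59 days') → 2030-01-12.
Earlier of the two is 2028-05-28.

2028-05-28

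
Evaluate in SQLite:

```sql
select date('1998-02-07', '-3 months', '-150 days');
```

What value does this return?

Adding -3 months to 1998-02-07 gives 1997-11-07.
Applying '-150 days' to 1997-11-07: counting 150 days back gives 1997-06-10.

1997-06-10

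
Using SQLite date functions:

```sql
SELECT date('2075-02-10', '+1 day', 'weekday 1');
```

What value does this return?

Advancing 1 more day within February lands on 2075-02-11.
`weekday 1` advances to the next Monday; 2075-02-11 is already a Monday, so it stays at 2075-02-11.

2075-02-11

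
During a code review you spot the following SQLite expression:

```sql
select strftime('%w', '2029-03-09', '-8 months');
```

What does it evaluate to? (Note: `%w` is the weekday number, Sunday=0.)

0

First apply '-8 months': 2029-03-09 → 2028-07-09.
2028-07-09 is a Sunday; with Sunday=0 that is 0.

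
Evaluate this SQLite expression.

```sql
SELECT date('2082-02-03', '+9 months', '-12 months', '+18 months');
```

Adding +9 months to 2082-02-03 gives 2082-11-03.
Adding -12 months to 2082-11-03 gives 2081-11-03.
Adding +18 months to 2081-11-03 gives 2083-05-03.

2083-05-03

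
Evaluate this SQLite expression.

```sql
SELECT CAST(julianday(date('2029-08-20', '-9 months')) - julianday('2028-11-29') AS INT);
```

Adding -9 months to 2029-08-20 gives 2028-11-20.
Both dates are in November 2028: 29 − 20 = 9.
The subtraction is earlier − later, so the result is −9 → -9.

-9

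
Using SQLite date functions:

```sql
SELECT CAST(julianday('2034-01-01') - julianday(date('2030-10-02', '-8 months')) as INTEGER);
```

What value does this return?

1429

Adding -8 months to 2030-10-02 gives 2030-02-02.
26 days remain in February 2030 after the 2nd (28 − 2).
Full months from March 2030 through December 2033 contribute their day counts.
Then 1 day into January 2034.
Total: 26 + 31 + 30 + 31 + 30 + 31 + 31 + 30 + 31 + 30 + 31 + 31 + 28 + 31 + 30 + 31 + 30 + 31 + 31 + 30 + 31 + 30 + 31 + 31 + 29 + 31 + 30 + 31 + 30 + 31 + 31 + 30 + 31 + 30 + 31 + 31 + 28 + 31 + 30 + 31 + 30 + 31 + 31 + 30 + 31 + 30 + 31 + 1 = 1429.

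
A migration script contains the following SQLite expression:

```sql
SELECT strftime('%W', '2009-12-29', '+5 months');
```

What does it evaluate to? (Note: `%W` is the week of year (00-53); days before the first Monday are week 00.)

First apply '+5 months': 2009-12-29 → 2010-05-29.
2010-05-29 is a Saturday. SQLite's %W counts Mondays since the year started; the result is 21.

21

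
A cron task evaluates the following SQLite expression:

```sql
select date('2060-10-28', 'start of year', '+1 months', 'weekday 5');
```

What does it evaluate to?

`start of year` rewinds 2060-10-28 to 2060-01-01.
Adding +1 month to 2060-01-01 gives 2060-02-01.
`weekday 5` advances to the next Friday; 2060-02-01 is a Sunday, so it moves forward to 2060-02-06.

2060-02-06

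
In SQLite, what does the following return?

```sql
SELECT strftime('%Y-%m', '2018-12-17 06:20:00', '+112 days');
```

First apply '+112 days': 2018-12-17 06:20:00 → 2019-04-08 06:20:00.
`%Y-%m` extracts the year-month: 2019-04.

2019-04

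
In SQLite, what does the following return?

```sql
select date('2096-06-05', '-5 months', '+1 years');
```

2097-01-05

Adding -5 months to 2096-06-05 gives 2096-01-05.
Adding +1 year to 2096-01-05 gives 2097-01-05.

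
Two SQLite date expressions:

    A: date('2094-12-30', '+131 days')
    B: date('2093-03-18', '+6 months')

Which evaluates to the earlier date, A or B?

A = 2095-05-10.
B = 2093-09-18.
B is earlier.

B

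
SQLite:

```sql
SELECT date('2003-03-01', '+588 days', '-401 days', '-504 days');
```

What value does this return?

Applying '+588 days' to 2003-03-01: counting 588 days forward gives 2004-10-09.
Applying '-401 days' to 2004-10-09: counting 401 days back gives 2003-09-04.
Applying '-504 days' to 2003-09-04: counting 504 days back gives 2002-04-18.

2002-04-18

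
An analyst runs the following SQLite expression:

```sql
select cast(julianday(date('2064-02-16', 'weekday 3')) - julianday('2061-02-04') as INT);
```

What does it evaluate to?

1111

`weekday 3` advances to the next Wednesday; 2064-02-16 is a Saturday, so it moves forward to 2064-02-20.
24 days remain in February 2061 after the 4th (28 − 4).
Full months from March 2061 through January 2064 contribute their day counts.
Then 20 days into February 2064.
Total: 24 + 31 + 30 + 31 + 30 + 31 + 31 + 30 + 31 + 30 + 31 + 31 + 28 + 31 + 30 + 31 + 30 + 31 + 31 + 30 + 31 + 30 + 31 + 31 + 28 + 31 + 30 + 31 + 30 + 31 + 31 + 30 + 31 + 30 + 31 + 31 + 20 = 1111.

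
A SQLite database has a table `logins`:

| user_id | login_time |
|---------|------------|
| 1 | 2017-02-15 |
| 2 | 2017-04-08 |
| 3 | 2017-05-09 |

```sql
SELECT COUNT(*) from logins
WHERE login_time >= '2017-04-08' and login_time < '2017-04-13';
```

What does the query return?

Rows in [2017-04-08, 2017-04-13): 2017-04-08 → 1 row.

1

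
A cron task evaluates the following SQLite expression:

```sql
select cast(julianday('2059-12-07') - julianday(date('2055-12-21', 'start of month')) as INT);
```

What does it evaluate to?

1467

`start of month` rewinds 2055-12-21 to 2055-12-01.
30 days remain in December 2055 after the 1st (31 − 1).
Full months from January 2056 through November 2059 contribute their day counts.
Then 7 days into December 2059.
Total: 30 + 31 + 29 + 31 + 30 + 31 + 30 + 31 + 31 + 30 + 31 + 30 + 31 + 31 + 28 + 31 + 30 + 31 + 30 + 31 + 31 + 30 + 31 + 30 + 31 + 31 + 28 + 31 + 30 + 31 + 30 + 31 + 31 + 30 + 31 + 30 + 31 + 31 + 28 + 31 + 30 + 31 + 30 + 31 + 31 + 30 + 31 + 30 + 7 = 1467.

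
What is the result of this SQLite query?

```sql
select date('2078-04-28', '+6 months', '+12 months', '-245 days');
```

Adding +6 months to 2078-04-28 gives 2078-10-28.
Adding +12 months to 2078-10-28 gives 2079-10-28.
Applying '-245 days' to 2079-10-28: counting 245 days back gives 2079-02-25.

2079-02-25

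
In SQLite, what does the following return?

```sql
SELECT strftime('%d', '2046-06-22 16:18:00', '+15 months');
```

22

First apply '+15 months': 2046-06-22 16:18:00 → 2047-09-22 16:18:00.
`%d` extracts the 2-digit day of month: 22.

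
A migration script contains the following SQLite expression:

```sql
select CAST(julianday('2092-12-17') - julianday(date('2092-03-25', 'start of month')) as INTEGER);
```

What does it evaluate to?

`start of month` rewinds 2092-03-25 to 2092-03-01.
30 days remain in March 2092 after the 1st (31 − 1).
Full months from April 2092 through November 2092 contribute their day counts.
Then 17 days into December 2092.
Total: 30 + 30 + 31 + 30 + 31 + 31 + 30 + 31 + 30 + 17 = 291.

291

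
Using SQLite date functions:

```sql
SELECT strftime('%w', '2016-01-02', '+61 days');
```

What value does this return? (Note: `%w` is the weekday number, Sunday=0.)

4

First apply '+61 days': 2016-01-02 → 2016-03-03.
2016-03-03 is a Thursday; with Sunday=0 that is 4.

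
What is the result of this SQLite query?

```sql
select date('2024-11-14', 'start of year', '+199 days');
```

`start of year` rewinds 2024-11-14 to 2024-01-01.
Applying '+199 days' to 2024-01-01: counting 199 days forward gives 2024-07-18.

2024-07-18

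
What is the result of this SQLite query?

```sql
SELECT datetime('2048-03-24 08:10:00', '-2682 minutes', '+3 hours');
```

2048-03-22 14:28:00

2682 minutes = 44h 42m; -2682 minutes from 2048-03-24 08:10:00 is 2048-03-22 11:28:00 (crosses midnight).
+3 hours from 2048-03-22 11:28:00 is 2048-03-22 14:28:00.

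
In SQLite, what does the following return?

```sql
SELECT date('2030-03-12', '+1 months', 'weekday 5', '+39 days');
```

Adding +1 month to 2030-03-12 gives 2030-04-12.
`weekday 5` advances to the next Friday; 2030-04-12 is already a Friday, so it stays at 2030-04-12.
April 2030 has 30 days; 18 remain after the 12th, so 19 days reach 2030-05-01.
Advancing 20 more days within May lands on 2030-05-21.

2030-05-21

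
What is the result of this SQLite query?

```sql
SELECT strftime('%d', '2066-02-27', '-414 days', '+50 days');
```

28

First apply '-414 days', '+50 days': 2066-02-27 → 2065-02-28.
`%d` extracts the 2-digit day of month: 28.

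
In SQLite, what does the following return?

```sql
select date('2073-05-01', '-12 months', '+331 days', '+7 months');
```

Adding -12 months to 2073-05-01 gives 2072-05-01.
Applying '+331 days' to 2072-05-01: counting 331 days forward gives 2073-03-28.
Adding +7 months to 2073-03-28 gives 2073-10-28.

2073-10-28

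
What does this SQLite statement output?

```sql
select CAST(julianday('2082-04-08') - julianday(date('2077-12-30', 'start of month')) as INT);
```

1589

`start of month` rewinds 2077-12-30 to 2077-12-01.
30 days remain in December 2077 after the 1st (31 − 1).
Full months from January 2078 through March 2082 contribute their day counts.
Then 8 days into April 2082.
Total: 30 + 31 + 28 + 31 + 30 + 31 + 30 + 31 + 31 + 30 + 31 + 30 + 31 + 31 + 28 + 31 + 30 + 31 + 30 + 31 + 31 + 30 + 31 + 30 + 31 + 31 + 29 + 31 + 30 + 31 + 30 + 31 + 31 + 30 + 31 + 30 + 31 + 31 + 28 + 31 + 30 + 31 + 30 + 31 + 31 + 30 + 31 + 30 + 31 + 31 + 28 + 31 + 8 = 1589.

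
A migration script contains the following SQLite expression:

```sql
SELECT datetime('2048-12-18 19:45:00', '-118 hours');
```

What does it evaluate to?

-118 hours from 2048-12-18 19:45:00 is 2048-12-13 21:45:00 (crosses midnight).

2048-12-13 21:45:00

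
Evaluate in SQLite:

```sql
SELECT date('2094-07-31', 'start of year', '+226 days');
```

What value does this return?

`start of year` rewinds 2094-07-31 to 2094-01-01.
Applying '+226 days' to 2094-01-01: counting 226 days forward gives 2094-08-15.

2094-08-15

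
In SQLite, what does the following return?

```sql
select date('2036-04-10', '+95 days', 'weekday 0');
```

2036-07-20

Applying '+95 days' to 2036-04-10: counting 95 days forward gives 2036-07-14.
`weekday 0` advances to the next Sunday; 2036-07-14 is a Monday, so it moves forward to 2036-07-20.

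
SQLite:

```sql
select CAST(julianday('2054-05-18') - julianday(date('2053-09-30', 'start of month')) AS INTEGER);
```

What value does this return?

259

`start of month` rewinds 2053-09-30 to 2053-09-01.
29 days remain in September 2053 after the 1st (30 − 1).
Full months from October 2053 through April 2054 contribute their day counts.
Then 18 days into May 2054.
Total: 29 + 31 + 30 + 31 + 31 + 28 + 31 + 30 + 18 = 259.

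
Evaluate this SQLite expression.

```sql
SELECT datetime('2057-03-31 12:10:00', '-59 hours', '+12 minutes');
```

-59 hours from 2057-03-31 12:10:00 is 2057-03-29 01:10:00 (crosses midnight).
+12 minutes from 2057-03-29 01:10:00 is 2057-03-29 01:22:00.

2057-03-29 01:22:00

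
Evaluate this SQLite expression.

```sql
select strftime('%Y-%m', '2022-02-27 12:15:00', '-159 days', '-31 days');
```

First apply '-159 days', '-31 days': 2022-02-27 12:15:00 → 2021-08-21 12:15:00.
`%Y-%m` extracts the year-month: 2021-08.

2021-08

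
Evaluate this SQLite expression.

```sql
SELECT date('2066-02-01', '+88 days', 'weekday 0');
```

Applying '+88 days' to 2066-02-01: counting 88 days forward gives 2066-04-30.
`weekday 0` advances to the next Sunday; 2066-04-30 is a Friday, so it moves forward to 2066-05-02.

2066-05-02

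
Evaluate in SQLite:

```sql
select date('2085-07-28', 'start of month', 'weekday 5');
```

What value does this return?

2085-07-06

`start of month` rewinds 2085-07-28 to 2085-07-01.
`weekday 5` advances to the next Friday; 2085-07-01 is a Sunday, so it moves forward to 2085-07-06.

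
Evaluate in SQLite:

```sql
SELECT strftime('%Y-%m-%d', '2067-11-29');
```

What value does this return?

`%Y-%m-%d` extracts the ISO date: 2067-11-29.

2067-11-29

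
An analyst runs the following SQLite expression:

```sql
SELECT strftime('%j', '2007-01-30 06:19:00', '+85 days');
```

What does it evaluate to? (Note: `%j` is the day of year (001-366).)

115

First apply '+85 days': 2007-01-30 06:19:00 → 2007-04-25 06:19:00.
Day-of-year for 2007-04-25: days since 2007-01-01 inclusive = 115, zero-padded to 115.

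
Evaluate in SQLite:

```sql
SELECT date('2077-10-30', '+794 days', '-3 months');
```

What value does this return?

2079-10-02

Applying '+794 days' to 2077-10-30: counting 794 days forward gives 2080-01-02.
Adding -3 months to 2080-01-02 gives 2079-10-02.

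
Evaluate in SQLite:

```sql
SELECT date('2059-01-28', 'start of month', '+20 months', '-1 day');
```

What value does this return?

`start of month` rewinds 2059-01-28 to 2059-01-01.
Adding +20 months to 2059-01-01 gives 2060-09-01.
Going back 1 day from 2060-09-01 reaches 2060-08-31 (last day of August, 31 days).

2060-08-31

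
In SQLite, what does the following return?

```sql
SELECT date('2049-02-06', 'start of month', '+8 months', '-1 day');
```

`start of month` rewinds 2049-02-06 to 2049-02-01.
Adding +8 months to 2049-02-01 gives 2049-10-01.
Going back 1 day from 2049-10-01 reaches 2049-09-30 (last day of September, 30 days).

2049-09-30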